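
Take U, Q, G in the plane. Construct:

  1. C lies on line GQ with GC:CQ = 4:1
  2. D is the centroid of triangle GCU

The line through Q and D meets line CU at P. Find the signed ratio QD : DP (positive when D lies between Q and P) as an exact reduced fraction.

Work in coordinates with U = (0, 0), Q = (1, 0), G = (0, 1).
1. C lies on line GQ with GC:CQ = 4:1 ⇒ C = (4/5, 1/5)
2. D is the centroid of triangle GCU ⇒ D = (4/15, 2/5)
line QD meets CU at P = (24/35, 6/35)
D = Q + t·(P−Q) with t = 7/3, so QD:DP = 7/3:-4/3

QD:DP = -7/4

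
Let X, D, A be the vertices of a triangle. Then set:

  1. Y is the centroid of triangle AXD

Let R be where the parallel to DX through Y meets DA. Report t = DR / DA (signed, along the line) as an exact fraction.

Assign X = (0, 0), D = (1, 0), A = (0, 1) — the answer is frame-independent, so this choice is without loss of generality.
1. Y is the centroid of triangle AXD ⇒ Y = (1/3, 1/3)
through Y parallel to DX: direction (-1, 0); meets DA at R = (2/3, 1/3)
R = D + t·(A−D) with t = 1/3

t = 1/3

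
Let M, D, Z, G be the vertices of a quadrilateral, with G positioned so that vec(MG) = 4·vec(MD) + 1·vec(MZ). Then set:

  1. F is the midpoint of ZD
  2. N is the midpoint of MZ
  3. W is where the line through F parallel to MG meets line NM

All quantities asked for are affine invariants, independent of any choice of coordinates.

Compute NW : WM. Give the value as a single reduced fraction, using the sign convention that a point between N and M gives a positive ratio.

NW:WM = 1/3

Choose coordinates M = (0, 0), D = (1, 0), Z = (0, 1), G = (4, 1).
1. F is the midpoint of ZD ⇒ F = (1/2, 1/2)
2. N is the midpoint of MZ ⇒ N = (0, 1/2)
3. W is where the line through F parallel to MG meets line NM ⇒ W = (0, 3/8)
W = N + t·(M−N) with t = 1/4, so NW:WM = t:(1−t) = 1/4:3/4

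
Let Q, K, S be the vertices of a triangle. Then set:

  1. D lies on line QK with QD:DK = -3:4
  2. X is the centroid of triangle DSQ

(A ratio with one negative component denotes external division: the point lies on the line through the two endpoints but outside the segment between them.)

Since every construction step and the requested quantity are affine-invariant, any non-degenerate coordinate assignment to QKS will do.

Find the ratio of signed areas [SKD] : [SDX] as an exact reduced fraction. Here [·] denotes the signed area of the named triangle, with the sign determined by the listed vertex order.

Set Q = (0, 0), K = (1, 0), S = (0, 1); any affine frame gives the same invariant.
1. D lies on line QK with QD:DK = -3:4 ⇒ D = (-3, 0)
2. X is the centroid of triangle DSQ ⇒ X = (-1, 1/3)
2·[SKD] = -4, 2·[SDX] = 1
[SKD]:[SDX] = -4:1 = -4

[SKD]:[SDX] = -4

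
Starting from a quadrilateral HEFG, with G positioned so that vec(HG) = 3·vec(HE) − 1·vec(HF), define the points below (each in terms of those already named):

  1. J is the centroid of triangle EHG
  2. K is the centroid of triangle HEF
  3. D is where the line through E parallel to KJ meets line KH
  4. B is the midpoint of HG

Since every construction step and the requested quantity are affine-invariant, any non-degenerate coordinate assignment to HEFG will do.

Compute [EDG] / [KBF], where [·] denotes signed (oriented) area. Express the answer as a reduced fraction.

Work in coordinates with H = (0, 0), E = (1, 0), F = (0, 1), G = (3, -1).
1. J is the centroid of triangle EHG ⇒ J = (4/3, -1/3)
2. K is the centroid of triangle HEF ⇒ K = (1/3, 1/3)
3. D is where the line through E parallel to KJ meets line KH ⇒ D = (2/5, 2/5)
4. B is the midpoint of HG ⇒ B = (3/2, -1/2)
2·[EDG] = -1/5, 2·[KBF] = 1/2
[EDG]:[KBF] = -1/5:1/2 = -2/5

[EDG]:[KBF] = -2/5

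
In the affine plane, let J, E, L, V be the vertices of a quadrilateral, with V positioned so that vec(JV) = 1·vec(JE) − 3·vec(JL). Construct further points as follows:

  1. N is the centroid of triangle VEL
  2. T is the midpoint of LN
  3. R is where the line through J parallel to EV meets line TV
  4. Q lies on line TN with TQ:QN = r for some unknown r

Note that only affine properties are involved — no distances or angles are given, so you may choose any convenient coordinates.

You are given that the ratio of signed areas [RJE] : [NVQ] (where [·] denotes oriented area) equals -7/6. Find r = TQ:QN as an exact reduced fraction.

Work in coordinates with J = (0, 0), E = (1, 0), L = (0, 1), V = (1, -3).
1. N is the centroid of triangle VEL ⇒ N = (2/3, -2/3)
2. T is the midpoint of LN ⇒ T = (1/3, 1/6)
3. R is where the line through J parallel to EV meets line TV ⇒ R = (0, 7/4)
4. With TQ:QN = r, write λ = r/(r+1) so Q = T + λ·(N−T); Q is affine-linear in λ
Every point depending on Q is an affine combination of Q and λ-independent points, so each such coordinate is linear in λ; the λ² term in each signed area is a multiple of (N−T)×(N−T) = 0, so 2·[RJE] and 2·[NVQ] are each linear in λ. Evaluating at λ=0 and λ=1:
  2·[RJE] = 7/4,   2·[NVQ] = 1/2·λ − 1/2
So [RJE]:[NVQ] = (7/4) / (1/2·λ − 1/2). Setting this equal to -7/6:
  7/4 = -7/6·(1/2·λ − 1/2)  ⇒  λ = -2
Then r = λ/(1−λ) = (-2)/(3) = -2/3. Check: with r = -2/3, Q = (-1/3, 11/6) and [RJE]:[NVQ] = -7/6 as required.

r = -2/3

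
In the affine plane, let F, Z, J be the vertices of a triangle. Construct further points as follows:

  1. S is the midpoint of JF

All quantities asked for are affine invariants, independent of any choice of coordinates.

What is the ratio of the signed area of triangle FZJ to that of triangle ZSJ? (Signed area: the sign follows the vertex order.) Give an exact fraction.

Set F = (0, 0), Z = (1, 0), J = (0, 1); any affine frame gives the same invariant.
1. S is the midpoint of JF ⇒ S = (0, 1/2)
2·[FZJ] = 1, 2·[ZSJ] = -1/2
[FZJ]:[ZSJ] = 1:-1/2 = -2

[FZJ]:[ZSJ] = -2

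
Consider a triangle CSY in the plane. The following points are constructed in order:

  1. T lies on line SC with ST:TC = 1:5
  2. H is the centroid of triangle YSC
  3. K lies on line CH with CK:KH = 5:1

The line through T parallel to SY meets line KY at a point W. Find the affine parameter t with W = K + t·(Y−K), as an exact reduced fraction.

t = 5/8

Work in coordinates with C = (0, 0), S = (1, 0), Y = (0, 1).
1. T lies on line SC with ST:TC = 1:5 ⇒ T = (5/6, 0)
2. H is the centroid of triangle YSC ⇒ H = (1/3, 1/3)
3. K lies on line CH with CK:KH = 5:1 ⇒ K = (5/18, 5/18)
through T parallel to SY: direction (-1, 1); meets KY at W = (5/48, 35/48)
W = K + t·(Y−K) with t = 5/8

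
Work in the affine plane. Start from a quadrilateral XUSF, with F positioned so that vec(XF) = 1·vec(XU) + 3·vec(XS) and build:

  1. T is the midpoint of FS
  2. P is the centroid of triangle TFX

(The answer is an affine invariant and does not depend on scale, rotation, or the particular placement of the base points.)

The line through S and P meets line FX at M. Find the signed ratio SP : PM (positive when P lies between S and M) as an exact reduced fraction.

Choose coordinates X = (0, 0), U = (1, 0), S = (0, 1), F = (1, 3).
1. T is the midpoint of FS ⇒ T = (1/2, 2)
2. P is the centroid of triangle TFX ⇒ P = (1/2, 5/3)
line SP meets FX at M = (3/5, 9/5)
P = S + t·(M−S) with t = 5/6, so SP:PM = 5/6:1/6

SP:PM = 5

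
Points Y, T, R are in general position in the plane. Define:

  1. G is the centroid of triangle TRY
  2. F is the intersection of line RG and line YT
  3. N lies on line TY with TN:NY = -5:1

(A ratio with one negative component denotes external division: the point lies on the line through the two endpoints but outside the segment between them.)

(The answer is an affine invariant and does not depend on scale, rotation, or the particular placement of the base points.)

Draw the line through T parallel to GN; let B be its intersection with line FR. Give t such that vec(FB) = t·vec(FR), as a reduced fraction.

t = -2/9

Set Y = (0, 0), T = (1, 0), R = (0, 1); any affine frame gives the same invariant.
1. G is the centroid of triangle TRY ⇒ G = (1/3, 1/3)
2. F is the intersection of line RG and line YT ⇒ F = (1/2, 0)
3. N lies on line TY with TN:NY = -5:1 ⇒ N = (-1/4, 0)
through T parallel to GN: direction (-7/12, -1/3); meets FR at B = (11/18, -2/9)
B = F + t·(R−F) with t = -2/9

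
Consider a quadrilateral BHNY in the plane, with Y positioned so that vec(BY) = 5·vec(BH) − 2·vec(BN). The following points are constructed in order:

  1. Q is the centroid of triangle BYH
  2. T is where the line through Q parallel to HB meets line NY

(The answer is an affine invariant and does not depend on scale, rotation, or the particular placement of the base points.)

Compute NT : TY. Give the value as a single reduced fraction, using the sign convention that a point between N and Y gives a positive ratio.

Set B = (0, 0), H = (1, 0), N = (0, 1), Y = (5, -2); any affine frame gives the same invariant.
1. Q is the centroid of triangle BYH ⇒ Q = (2, -2/3)
2. T is where the line through Q parallel to HB meets line NY ⇒ T = (25/9, -2/3)
T = N + t·(Y−N) with t = 5/9, so NT:TY = t:(1−t) = 5/9:4/9

NT:TY = 5/4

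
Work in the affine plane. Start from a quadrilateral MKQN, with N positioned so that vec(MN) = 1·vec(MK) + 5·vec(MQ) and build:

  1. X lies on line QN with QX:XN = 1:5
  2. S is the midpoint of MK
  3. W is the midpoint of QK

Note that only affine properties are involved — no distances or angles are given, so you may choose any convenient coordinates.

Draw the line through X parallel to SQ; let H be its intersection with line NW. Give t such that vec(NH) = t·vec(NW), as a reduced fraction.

t = 10/11

Set M = (0, 0), K = (1, 0), Q = (0, 1), N = (1, 5); any affine frame gives the same invariant.
1. X lies on line QN with QX:XN = 1:5 ⇒ X = (1/6, 5/3)
2. S is the midpoint of MK ⇒ S = (1/2, 0)
3. W is the midpoint of QK ⇒ W = (1/2, 1/2)
through X parallel to SQ: direction (-1/2, 1); meets NW at H = (6/11, 10/11)
H = N + t·(W−N) with t = 10/11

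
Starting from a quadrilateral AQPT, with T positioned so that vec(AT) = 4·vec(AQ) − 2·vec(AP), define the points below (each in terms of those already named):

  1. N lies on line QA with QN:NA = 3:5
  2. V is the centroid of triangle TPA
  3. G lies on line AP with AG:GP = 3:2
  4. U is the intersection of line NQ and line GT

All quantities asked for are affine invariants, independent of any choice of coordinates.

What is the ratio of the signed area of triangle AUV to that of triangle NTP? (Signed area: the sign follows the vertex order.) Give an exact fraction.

Choose coordinates A = (0, 0), Q = (1, 0), P = (0, 1), T = (4, -2).
1. N lies on line QA with QN:NA = 3:5 ⇒ N = (5/8, 0)
2. V is the centroid of triangle TPA ⇒ V = (4/3, -1/3)
3. G lies on line AP with AG:GP = 3:2 ⇒ G = (0, 3/5)
4. U is the intersection of line NQ and line GT ⇒ U = (12/13, 0)
2·[AUV] = -4/13, 2·[NTP] = 17/8
[AUV]:[NTP] = -4/13:17/8 = -32/221

[AUV]:[NTP] = -32/221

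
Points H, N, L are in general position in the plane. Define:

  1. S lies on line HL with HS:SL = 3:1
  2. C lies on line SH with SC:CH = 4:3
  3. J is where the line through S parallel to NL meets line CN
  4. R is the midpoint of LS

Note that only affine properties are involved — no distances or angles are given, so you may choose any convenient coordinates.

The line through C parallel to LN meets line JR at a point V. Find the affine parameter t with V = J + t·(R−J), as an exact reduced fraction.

t = -24/7

Work in coordinates with H = (0, 0), N = (1, 0), L = (0, 1).
1. S lies on line HL with HS:SL = 3:1 ⇒ S = (0, 3/4)
2. C lies on line SH with SC:CH = 4:3 ⇒ C = (0, 9/28)
3. J is where the line through S parallel to NL meets line CN ⇒ J = (12/19, 9/76)
4. R is the midpoint of LS ⇒ R = (0, 7/8)
through C parallel to LN: direction (1, -1); meets JR at V = (372/133, -1317/532)
V = J + t·(R−J) with t = -24/7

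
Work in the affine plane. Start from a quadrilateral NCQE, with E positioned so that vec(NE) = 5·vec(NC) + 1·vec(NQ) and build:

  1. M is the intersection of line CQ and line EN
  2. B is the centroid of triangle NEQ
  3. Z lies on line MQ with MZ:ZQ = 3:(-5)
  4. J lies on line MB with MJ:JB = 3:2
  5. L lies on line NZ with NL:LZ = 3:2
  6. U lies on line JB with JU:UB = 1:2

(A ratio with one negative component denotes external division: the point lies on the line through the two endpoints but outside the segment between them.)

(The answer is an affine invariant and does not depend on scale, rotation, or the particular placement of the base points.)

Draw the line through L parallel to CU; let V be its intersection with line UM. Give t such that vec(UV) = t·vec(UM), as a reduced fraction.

t = -57/22

Work in coordinates with N = (0, 0), C = (1, 0), Q = (0, 1), E = (5, 1).
1. M is the intersection of line CQ and line EN ⇒ M = (5/6, 1/6)
2. B is the centroid of triangle NEQ ⇒ B = (5/3, 2/3)
3. Z lies on line MQ with MZ:ZQ = 3:(-5) ⇒ Z = (25/12, -13/12)
4. J lies on line MB with MJ:JB = 3:2 ⇒ J = (4/3, 7/15)
5. L lies on line NZ with NL:LZ = 3:2 ⇒ L = (5/4, -13/20)
6. U lies on line JB with JU:UB = 1:2 ⇒ U = (13/9, 8/15)
through L parallel to CU: direction (4/9, 8/15); meets UM at V = (109/36, 89/60)
V = U + t·(M−U) with t = -57/22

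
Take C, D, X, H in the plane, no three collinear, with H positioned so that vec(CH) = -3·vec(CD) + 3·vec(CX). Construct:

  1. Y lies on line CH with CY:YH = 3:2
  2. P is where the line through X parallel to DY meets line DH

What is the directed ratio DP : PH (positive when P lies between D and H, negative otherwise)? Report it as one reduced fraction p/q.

Choose coordinates C = (0, 0), D = (1, 0), X = (0, 1), H = (-3, 3).
1. Y lies on line CH with CY:YH = 3:2 ⇒ Y = (-9/5, 9/5)
2. P is where the line through X parallel to DY meets line DH ⇒ P = (-7/3, 5/2)
P = D + t·(H−D) with t = 5/6, so DP:PH = t:(1−t) = 5/6:1/6

DP:PH = 5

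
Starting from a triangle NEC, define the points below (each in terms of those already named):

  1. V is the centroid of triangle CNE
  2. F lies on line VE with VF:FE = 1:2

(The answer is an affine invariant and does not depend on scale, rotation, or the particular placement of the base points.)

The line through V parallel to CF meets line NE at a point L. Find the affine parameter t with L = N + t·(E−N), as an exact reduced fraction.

Choose coordinates N = (0, 0), E = (1, 0), C = (0, 1).
1. V is the centroid of triangle CNE ⇒ V = (1/3, 1/3)
2. F lies on line VE with VF:FE = 1:2 ⇒ F = (5/9, 2/9)
through V parallel to CF: direction (5/9, -7/9); meets NE at L = (4/7, 0)
L = N + t·(E−N) with t = 4/7

t = 4/7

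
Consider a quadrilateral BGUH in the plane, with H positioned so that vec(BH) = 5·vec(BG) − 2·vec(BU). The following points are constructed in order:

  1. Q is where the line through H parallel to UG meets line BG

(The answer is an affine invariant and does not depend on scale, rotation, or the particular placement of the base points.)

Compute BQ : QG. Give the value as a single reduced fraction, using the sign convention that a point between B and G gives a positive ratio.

Choose coordinates B = (0, 0), G = (1, 0), U = (0, 1), H = (5, -2).
1. Q is where the line through H parallel to UG meets line BG ⇒ Q = (3, 0)
Q = B + t·(G−B) with t = 3, so BQ:QG = t:(1−t) = 3:-2

BQ:QG = -3/2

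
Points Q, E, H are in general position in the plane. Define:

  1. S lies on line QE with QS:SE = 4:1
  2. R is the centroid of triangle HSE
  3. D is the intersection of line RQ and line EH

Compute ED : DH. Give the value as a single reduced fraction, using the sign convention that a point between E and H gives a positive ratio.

ED:DH = 5/9

Choose coordinates Q = (0, 0), E = (1, 0), H = (0, 1).
1. S lies on line QE with QS:SE = 4:1 ⇒ S = (4/5, 0)
2. R is the centroid of triangle HSE ⇒ R = (3/5, 1/3)
3. D is the intersection of line RQ and line EH ⇒ D = (9/14, 5/14)
D = E + t·(H−E) with t = 5/14, so ED:DH = t:(1−t) = 5/14:9/14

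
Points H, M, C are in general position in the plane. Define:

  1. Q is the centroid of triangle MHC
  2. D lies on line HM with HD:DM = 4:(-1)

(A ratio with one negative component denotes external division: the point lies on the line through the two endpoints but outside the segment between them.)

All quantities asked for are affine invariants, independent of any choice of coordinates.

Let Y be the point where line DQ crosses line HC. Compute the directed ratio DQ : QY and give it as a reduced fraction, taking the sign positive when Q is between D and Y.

Set H = (0, 0), M = (1, 0), C = (0, 1); any affine frame gives the same invariant.
1. Q is the centroid of triangle MHC ⇒ Q = (1/3, 1/3)
2. D lies on line HM with HD:DM = 4:(-1) ⇒ D = (4/3, 0)
line DQ meets HC at Y = (0, 4/9)
Q = D + t·(Y−D) with t = 3/4, so DQ:QY = 3/4:1/4

DQ:QY = 3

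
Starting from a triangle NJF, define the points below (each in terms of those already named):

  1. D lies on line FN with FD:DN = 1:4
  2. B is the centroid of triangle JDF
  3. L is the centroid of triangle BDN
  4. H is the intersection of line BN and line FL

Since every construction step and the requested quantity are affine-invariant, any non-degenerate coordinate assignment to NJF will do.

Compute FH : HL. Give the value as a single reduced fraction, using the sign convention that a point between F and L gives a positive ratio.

Set N = (0, 0), J = (1, 0), F = (0, 1); any affine frame gives the same invariant.
1. D lies on line FN with FD:DN = 1:4 ⇒ D = (0, 4/5)
2. B is the centroid of triangle JDF ⇒ B = (1/3, 3/5)
3. L is the centroid of triangle BDN ⇒ L = (1/9, 7/15)
4. H is the intersection of line BN and line FL ⇒ H = (5/33, 3/11)
H = F + t·(L−F) with t = 15/11, so FH:HL = t:(1−t) = 15/11:-4/11

FH:HL = -15/4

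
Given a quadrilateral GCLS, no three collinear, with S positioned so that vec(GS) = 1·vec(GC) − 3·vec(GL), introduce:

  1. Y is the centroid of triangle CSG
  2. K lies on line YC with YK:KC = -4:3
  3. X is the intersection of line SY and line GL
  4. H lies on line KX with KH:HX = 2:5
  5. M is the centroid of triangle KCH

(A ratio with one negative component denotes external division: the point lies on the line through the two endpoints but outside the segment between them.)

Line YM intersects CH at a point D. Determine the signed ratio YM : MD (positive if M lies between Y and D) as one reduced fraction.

Work in coordinates with G = (0, 0), C = (1, 0), L = (0, 1), S = (1, -3).
1. Y is the centroid of triangle CSG ⇒ Y = (2/3, -1)
2. K lies on line YC with YK:KC = -4:3 ⇒ K = (2, 3)
3. X is the intersection of line SY and line GL ⇒ X = (0, 3)
4. H lies on line KX with KH:HX = 2:5 ⇒ H = (10/7, 3)
5. M is the centroid of triangle KCH ⇒ M = (31/21, 2)
line YM meets CH at D = (15/14, 1/2)
M = Y + t·(D−Y) with t = 2, so YM:MD = 2:-1

YM:MD = -2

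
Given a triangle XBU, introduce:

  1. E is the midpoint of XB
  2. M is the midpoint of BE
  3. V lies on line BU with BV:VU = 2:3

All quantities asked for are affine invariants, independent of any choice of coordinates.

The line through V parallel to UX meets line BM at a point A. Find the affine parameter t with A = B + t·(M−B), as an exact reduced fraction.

Assign X = (0, 0), B = (1, 0), U = (0, 1) — the answer is frame-independent, so this choice is without loss of generality.
1. E is the midpoint of XB ⇒ E = (1/2, 0)
2. M is the midpoint of BE ⇒ M = (3/4, 0)
3. V lies on line BU with BV:VU = 2:3 ⇒ V = (3/5, 2/5)
through V parallel to UX: direction (0, -1); meets BM at A = (3/5, 0)
A = B + t·(M−B) with t = 8/5

t = 8/5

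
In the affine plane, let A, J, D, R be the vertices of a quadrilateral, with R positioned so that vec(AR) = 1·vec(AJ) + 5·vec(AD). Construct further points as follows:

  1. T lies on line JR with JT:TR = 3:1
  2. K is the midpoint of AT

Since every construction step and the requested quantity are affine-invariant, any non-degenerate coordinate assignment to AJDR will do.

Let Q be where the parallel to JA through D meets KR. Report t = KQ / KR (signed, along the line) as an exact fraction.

t = -7/25

Assign A = (0, 0), J = (1, 0), D = (0, 1), R = (1, 5) — the answer is frame-independent, so this choice is without loss of generality.
1. T lies on line JR with JT:TR = 3:1 ⇒ T = (1, 15/4)
2. K is the midpoint of AT ⇒ K = (1/2, 15/8)
through D parallel to JA: direction (-1, 0); meets KR at Q = (9/25, 1)
Q = K + t·(R−K) with t = -7/25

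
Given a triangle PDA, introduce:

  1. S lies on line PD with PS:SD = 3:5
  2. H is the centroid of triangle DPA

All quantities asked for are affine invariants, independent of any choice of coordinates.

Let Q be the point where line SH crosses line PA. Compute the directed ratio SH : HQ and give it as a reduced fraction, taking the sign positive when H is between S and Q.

Work in coordinates with P = (0, 0), D = (1, 0), A = (0, 1).
1. S lies on line PD with PS:SD = 3:5 ⇒ S = (3/8, 0)
2. H is the centroid of triangle DPA ⇒ H = (1/3, 1/3)
line SH meets PA at Q = (0, 3)
H = S + t·(Q−S) with t = 1/9, so SH:HQ = 1/9:8/9

SH:HQ = 1/8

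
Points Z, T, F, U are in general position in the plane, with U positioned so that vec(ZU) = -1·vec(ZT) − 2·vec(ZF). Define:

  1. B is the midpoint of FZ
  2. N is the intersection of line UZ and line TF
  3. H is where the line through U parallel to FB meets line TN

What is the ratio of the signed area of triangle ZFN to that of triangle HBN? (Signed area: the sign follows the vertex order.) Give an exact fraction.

Choose coordinates Z = (0, 0), T = (1, 0), F = (0, 1), U = (-1, -2).
1. B is the midpoint of FZ ⇒ B = (0, 1/2)
2. N is the intersection of line UZ and line TF ⇒ N = (1/3, 2/3)
3. H is where the line through U parallel to FB meets line TN ⇒ H = (-1, 2)
2·[ZFN] = -1/3, 2·[HBN] = 2/3
[ZFN]:[HBN] = -1/3:2/3 = -1/2

[ZFN]:[HBN] = -1/2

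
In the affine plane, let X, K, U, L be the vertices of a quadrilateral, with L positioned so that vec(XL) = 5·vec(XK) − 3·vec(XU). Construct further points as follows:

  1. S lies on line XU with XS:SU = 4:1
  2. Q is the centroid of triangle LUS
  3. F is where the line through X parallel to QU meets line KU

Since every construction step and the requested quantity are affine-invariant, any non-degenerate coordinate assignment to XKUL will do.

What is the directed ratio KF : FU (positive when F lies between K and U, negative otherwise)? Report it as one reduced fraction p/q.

KF:FU = -21/25

Assign X = (0, 0), K = (1, 0), U = (0, 1), L = (5, -3) — the answer is frame-independent, so this choice is without loss of generality.
1. S lies on line XU with XS:SU = 4:1 ⇒ S = (0, 4/5)
2. Q is the centroid of triangle LUS ⇒ Q = (5/3, -2/5)
3. F is where the line through X parallel to QU meets line KU ⇒ F = (25/4, -21/4)
F = K + t·(U−K) with t = -21/4, so KF:FU = t:(1−t) = -21/4:25/4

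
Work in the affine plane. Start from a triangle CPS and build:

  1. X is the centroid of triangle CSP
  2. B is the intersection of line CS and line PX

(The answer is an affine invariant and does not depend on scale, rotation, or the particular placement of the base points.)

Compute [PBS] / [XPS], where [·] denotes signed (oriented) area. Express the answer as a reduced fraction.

Choose coordinates C = (0, 0), P = (1, 0), S = (0, 1).
1. X is the centroid of triangle CSP ⇒ X = (1/3, 1/3)
2. B is the intersection of line CS and line PX ⇒ B = (0, 1/2)
2·[PBS] = -1/2, 2·[XPS] = 1/3
[PBS]:[XPS] = -1/2:1/3 = -3/2

[PBS]:[XPS] = -3/2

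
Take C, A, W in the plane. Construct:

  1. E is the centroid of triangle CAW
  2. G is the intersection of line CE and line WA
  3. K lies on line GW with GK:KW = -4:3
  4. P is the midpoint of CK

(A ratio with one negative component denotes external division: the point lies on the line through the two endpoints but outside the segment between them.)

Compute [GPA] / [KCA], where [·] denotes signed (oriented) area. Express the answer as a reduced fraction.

Work in coordinates with C = (0, 0), A = (1, 0), W = (0, 1).
1. E is the centroid of triangle CAW ⇒ E = (1/3, 1/3)
2. G is the intersection of line CE and line WA ⇒ G = (1/2, 1/2)
3. K lies on line GW with GK:KW = -4:3 ⇒ K = (-3/2, 5/2)
4. P is the midpoint of CK ⇒ P = (-3/4, 5/4)
2·[GPA] = 1/4, 2·[KCA] = 5/2
[GPA]:[KCA] = 1/4:5/2 = 1/10

[GPA]:[KCA] = 1/10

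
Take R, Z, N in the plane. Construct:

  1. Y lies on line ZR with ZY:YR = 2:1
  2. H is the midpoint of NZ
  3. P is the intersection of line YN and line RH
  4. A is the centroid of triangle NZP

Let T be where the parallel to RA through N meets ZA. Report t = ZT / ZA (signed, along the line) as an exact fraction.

t = 2

Choose coordinates R = (0, 0), Z = (1, 0), N = (0, 1).
1. Y lies on line ZR with ZY:YR = 2:1 ⇒ Y = (1/3, 0)
2. H is the midpoint of NZ ⇒ H = (1/2, 1/2)
3. P is the intersection of line YN and line RH ⇒ P = (1/4, 1/4)
4. A is the centroid of triangle NZP ⇒ A = (5/12, 5/12)
through N parallel to RA: direction (5/12, 5/12); meets ZA at T = (-1/6, 5/6)
T = Z + t·(A−Z) with t = 2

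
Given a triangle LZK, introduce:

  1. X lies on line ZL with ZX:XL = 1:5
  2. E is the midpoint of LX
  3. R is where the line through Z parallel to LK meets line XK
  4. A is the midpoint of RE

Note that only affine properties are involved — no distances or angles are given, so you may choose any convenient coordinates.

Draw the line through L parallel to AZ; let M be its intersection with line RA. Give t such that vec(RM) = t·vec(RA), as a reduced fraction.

Assign L = (0, 0), Z = (1, 0), K = (0, 1) — the answer is frame-independent, so this choice is without loss of generality.
1. X lies on line ZL with ZX:XL = 1:5 ⇒ X = (5/6, 0)
2. E is the midpoint of LX ⇒ E = (5/12, 0)
3. R is where the line through Z parallel to LK meets line XK ⇒ R = (1, -1/5)
4. A is the midpoint of RE ⇒ A = (17/24, -1/10)
through L parallel to AZ: direction (7/24, 1/10); meets RA at M = (5/24, 1/14)
M = R + t·(A−R) with t = 19/7

t = 19/7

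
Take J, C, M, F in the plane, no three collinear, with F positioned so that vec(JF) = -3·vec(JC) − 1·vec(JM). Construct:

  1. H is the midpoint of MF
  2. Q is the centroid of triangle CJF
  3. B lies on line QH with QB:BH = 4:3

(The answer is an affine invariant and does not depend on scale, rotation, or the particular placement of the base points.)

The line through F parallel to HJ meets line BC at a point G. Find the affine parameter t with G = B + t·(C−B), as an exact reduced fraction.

t = -6

Set J = (0, 0), C = (1, 0), M = (0, 1), F = (-3, -1); any affine frame gives the same invariant.
1. H is the midpoint of MF ⇒ H = (-3/2, 0)
2. Q is the centroid of triangle CJF ⇒ Q = (-2/3, -1/3)
3. B lies on line QH with QB:BH = 4:3 ⇒ B = (-8/7, -1/7)
through F parallel to HJ: direction (3/2, 0); meets BC at G = (-14, -1)
G = B + t·(C−B) with t = -6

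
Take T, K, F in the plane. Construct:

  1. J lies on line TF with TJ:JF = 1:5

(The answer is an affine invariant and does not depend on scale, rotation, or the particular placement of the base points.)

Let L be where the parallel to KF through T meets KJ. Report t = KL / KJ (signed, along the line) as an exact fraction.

t = 6/5

Set T = (0, 0), K = (1, 0), F = (0, 1); any affine frame gives the same invariant.
1. J lies on line TF with TJ:JF = 1:5 ⇒ J = (0, 1/6)
through T parallel to KF: direction (-1, 1); meets KJ at L = (-1/5, 1/5)
L = K + t·(J−K) with t = 6/5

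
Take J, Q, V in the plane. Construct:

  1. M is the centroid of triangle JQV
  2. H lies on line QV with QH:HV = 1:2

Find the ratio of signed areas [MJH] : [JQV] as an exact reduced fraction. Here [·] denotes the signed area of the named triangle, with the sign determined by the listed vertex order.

Assign J = (0, 0), Q = (1, 0), V = (0, 1) — the answer is frame-independent, so this choice is without loss of generality.
1. M is the centroid of triangle JQV ⇒ M = (1/3, 1/3)
2. H lies on line QV with QH:HV = 1:2 ⇒ H = (2/3, 1/3)
2·[MJH] = 1/9, 2·[JQV] = 1
[MJH]:[JQV] = 1/9:1 = 1/9

[MJH]:[JQV] = 1/9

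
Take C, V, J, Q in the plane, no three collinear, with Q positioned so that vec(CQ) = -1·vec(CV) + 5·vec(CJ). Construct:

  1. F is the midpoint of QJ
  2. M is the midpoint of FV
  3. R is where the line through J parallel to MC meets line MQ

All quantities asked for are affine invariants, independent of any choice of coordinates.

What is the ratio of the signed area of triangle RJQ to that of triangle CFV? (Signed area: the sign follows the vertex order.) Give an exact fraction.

[RJQ]:[CFV] = 5/11

Assign C = (0, 0), V = (1, 0), J = (0, 1), Q = (-1, 5) — the answer is frame-independent, so this choice is without loss of generality.
1. F is the midpoint of QJ ⇒ F = (-1/2, 3)
2. M is the midpoint of FV ⇒ M = (1/4, 3/2)
3. R is where the line through J parallel to MC meets line MQ ⇒ R = (3/22, 20/11)
2·[RJQ] = -15/11, 2·[CFV] = -3
[RJQ]:[CFV] = -15/11:-3 = 5/11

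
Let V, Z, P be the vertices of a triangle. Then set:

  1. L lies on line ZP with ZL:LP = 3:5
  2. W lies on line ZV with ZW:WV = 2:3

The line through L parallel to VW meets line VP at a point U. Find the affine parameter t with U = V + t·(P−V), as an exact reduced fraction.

Choose coordinates V = (0, 0), Z = (1, 0), P = (0, 1).
1. L lies on line ZP with ZL:LP = 3:5 ⇒ L = (5/8, 3/8)
2. W lies on line ZV with ZW:WV = 2:3 ⇒ W = (3/5, 0)
through L parallel to VW: direction (3/5, 0); meets VP at U = (0, 3/8)
U = V + t·(P−V) with t = 3/8

t = 3/8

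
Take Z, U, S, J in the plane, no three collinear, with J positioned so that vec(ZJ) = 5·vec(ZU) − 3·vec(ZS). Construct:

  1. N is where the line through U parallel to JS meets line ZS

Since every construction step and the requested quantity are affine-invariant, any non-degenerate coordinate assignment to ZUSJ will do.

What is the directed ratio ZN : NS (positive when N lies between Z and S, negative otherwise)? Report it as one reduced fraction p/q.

ZN:NS = 4

Set Z = (0, 0), U = (1, 0), S = (0, 1), J = (5, -3); any affine frame gives the same invariant.
1. N is where the line through U parallel to JS meets line ZS ⇒ N = (0, 4/5)
N = Z + t·(S−Z) with t = 4/5, so ZN:NS = t:(1−t) = 4/5:1/5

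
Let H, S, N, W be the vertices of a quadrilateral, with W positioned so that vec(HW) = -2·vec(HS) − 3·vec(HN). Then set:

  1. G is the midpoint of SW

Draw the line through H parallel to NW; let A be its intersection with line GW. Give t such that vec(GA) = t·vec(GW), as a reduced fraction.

Set H = (0, 0), S = (1, 0), N = (0, 1), W = (-2, -3); any affine frame gives the same invariant.
1. G is the midpoint of SW ⇒ G = (-1/2, -3/2)
through H parallel to NW: direction (-2, -4); meets GW at A = (-1, -2)
A = G + t·(W−G) with t = 1/3

t = 1/3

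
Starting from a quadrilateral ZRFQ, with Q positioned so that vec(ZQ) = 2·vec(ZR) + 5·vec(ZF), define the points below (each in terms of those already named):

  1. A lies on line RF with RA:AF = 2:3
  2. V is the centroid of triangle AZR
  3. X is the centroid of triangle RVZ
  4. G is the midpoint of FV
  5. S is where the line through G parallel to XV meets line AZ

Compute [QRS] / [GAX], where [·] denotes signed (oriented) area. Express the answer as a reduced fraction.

[QRS]:[GAX] = 261/8

Choose coordinates Z = (0, 0), R = (1, 0), F = (0, 1), Q = (2, 5).
1. A lies on line RF with RA:AF = 2:3 ⇒ A = (3/5, 2/5)
2. V is the centroid of triangle AZR ⇒ V = (8/15, 2/15)
3. X is the centroid of triangle RVZ ⇒ X = (23/45, 2/45)
4. G is the midpoint of FV ⇒ G = (4/15, 17/30)
5. S is where the line through G parallel to XV meets line AZ ⇒ S = (3/20, 1/10)
2·[QRS] = -87/20, 2·[GAX] = -2/15
[QRS]:[GAX] = -87/20:-2/15 = 261/8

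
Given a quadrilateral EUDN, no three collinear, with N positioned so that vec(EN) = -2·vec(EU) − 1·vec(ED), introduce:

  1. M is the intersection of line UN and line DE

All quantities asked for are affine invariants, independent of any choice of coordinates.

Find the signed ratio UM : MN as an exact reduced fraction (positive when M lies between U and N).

UM:MN = 1/2

Assign E = (0, 0), U = (1, 0), D = (0, 1), N = (-2, -1) — the answer is frame-independent, so this choice is without loss of generality.
1. M is the intersection of line UN and line DE ⇒ M = (0, -1/3)
M = U + t·(N−U) with t = 1/3, so UM:MN = t:(1−t) = 1/3:2/3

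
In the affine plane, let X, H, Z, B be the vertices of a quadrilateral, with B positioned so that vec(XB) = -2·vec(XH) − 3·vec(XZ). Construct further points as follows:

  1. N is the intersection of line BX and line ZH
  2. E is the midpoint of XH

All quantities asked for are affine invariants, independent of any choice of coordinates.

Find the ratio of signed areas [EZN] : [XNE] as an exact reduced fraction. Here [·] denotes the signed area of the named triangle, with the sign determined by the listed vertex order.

[EZN]:[XNE] = 2/3

Work in coordinates with X = (0, 0), H = (1, 0), Z = (0, 1), B = (-2, -3).
1. N is the intersection of line BX and line ZH ⇒ N = (2/5, 3/5)
2. E is the midpoint of XH ⇒ E = (1/2, 0)
2·[EZN] = -1/5, 2·[XNE] = -3/10
[EZN]:[XNE] = -1/5:-3/10 = 2/3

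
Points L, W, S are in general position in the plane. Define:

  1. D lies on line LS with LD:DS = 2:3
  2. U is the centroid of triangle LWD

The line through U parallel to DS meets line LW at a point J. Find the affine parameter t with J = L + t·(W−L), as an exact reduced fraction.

Work in coordinates with L = (0, 0), W = (1, 0), S = (0, 1).
1. D lies on line LS with LD:DS = 2:3 ⇒ D = (0, 2/5)
2. U is the centroid of triangle LWD ⇒ U = (1/3, 2/15)
through U parallel to DS: direction (0, 3/5); meets LW at J = (1/3, 0)
J = L + t·(W−L) with t = 1/3

t = 1/3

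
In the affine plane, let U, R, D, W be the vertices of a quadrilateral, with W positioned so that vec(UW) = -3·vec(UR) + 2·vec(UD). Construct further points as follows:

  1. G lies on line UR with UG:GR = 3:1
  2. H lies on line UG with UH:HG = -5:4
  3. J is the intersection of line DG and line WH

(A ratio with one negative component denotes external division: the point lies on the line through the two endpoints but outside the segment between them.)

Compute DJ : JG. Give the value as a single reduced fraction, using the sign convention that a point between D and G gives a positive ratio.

Set U = (0, 0), R = (1, 0), D = (0, 1), W = (-3, 2); any affine frame gives the same invariant.
1. G lies on line UR with UG:GR = 3:1 ⇒ G = (3/4, 0)
2. H lies on line UG with UH:HG = -5:4 ⇒ H = (15/4, 0)
3. J is the intersection of line DG and line WH ⇒ J = (-3/28, 8/7)
J = D + t·(G−D) with t = -1/7, so DJ:JG = t:(1−t) = -1/7:8/7

DJ:JG = -1/8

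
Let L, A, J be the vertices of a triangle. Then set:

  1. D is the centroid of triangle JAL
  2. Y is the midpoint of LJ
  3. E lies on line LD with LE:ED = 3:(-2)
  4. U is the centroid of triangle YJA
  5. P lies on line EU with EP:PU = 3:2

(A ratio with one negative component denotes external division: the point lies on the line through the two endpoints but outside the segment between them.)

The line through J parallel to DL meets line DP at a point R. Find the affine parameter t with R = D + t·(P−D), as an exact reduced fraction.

Assign L = (0, 0), A = (1, 0), J = (0, 1) — the answer is frame-independent, so this choice is without loss of generality.
1. D is the centroid of triangle JAL ⇒ D = (1/3, 1/3)
2. Y is the midpoint of LJ ⇒ Y = (0, 1/2)
3. E lies on line LD with LE:ED = 3:(-2) ⇒ E = (1, 1)
4. U is the centroid of triangle YJA ⇒ U = (1/3, 1/2)
5. P lies on line EU with EP:PU = 3:2 ⇒ P = (3/5, 7/10)
through J parallel to DL: direction (-1/3, -1/3); meets DP at R = (3, 4)
R = D + t·(P−D) with t = 10

t = 10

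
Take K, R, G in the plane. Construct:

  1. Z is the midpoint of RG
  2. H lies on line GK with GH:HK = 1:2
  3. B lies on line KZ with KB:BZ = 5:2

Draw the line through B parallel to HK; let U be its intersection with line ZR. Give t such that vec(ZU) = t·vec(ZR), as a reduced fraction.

t = -2/7

Assign K = (0, 0), R = (1, 0), G = (0, 1) — the answer is frame-independent, so this choice is without loss of generality.
1. Z is the midpoint of RG ⇒ Z = (1/2, 1/2)
2. H lies on line GK with GH:HK = 1:2 ⇒ H = (0, 2/3)
3. B lies on line KZ with KB:BZ = 5:2 ⇒ B = (5/14, 5/14)
through B parallel to HK: direction (0, -2/3); meets ZR at U = (5/14, 9/14)
U = Z + t·(R−Z) with t = -2/7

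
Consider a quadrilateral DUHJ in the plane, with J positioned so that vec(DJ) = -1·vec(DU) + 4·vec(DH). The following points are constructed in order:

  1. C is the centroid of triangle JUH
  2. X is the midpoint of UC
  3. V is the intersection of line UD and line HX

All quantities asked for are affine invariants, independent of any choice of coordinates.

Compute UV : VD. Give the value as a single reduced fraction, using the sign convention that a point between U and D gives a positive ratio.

UV:VD = -2/3

Set D = (0, 0), U = (1, 0), H = (0, 1), J = (-1, 4); any affine frame gives the same invariant.
1. C is the centroid of triangle JUH ⇒ C = (0, 5/3)
2. X is the midpoint of UC ⇒ X = (1/2, 5/6)
3. V is the intersection of line UD and line HX ⇒ V = (3, 0)
V = U + t·(D−U) with t = -2, so UV:VD = t:(1−t) = -2:3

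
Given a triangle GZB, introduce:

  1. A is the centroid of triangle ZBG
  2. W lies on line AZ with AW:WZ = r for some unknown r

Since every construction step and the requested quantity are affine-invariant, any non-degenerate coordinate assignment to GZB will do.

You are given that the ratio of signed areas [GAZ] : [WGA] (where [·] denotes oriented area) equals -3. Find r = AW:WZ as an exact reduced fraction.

Choose coordinates G = (0, 0), Z = (1, 0), B = (0, 1).
1. A is the centroid of triangle ZBG ⇒ A = (1/3, 1/3)
2. With AW:WZ = r, write λ = r/(r+1) so W = A + λ·(Z−A); W is affine-linear in λ
Every point depending on W is an affine combination of W and λ-independent points, so each such coordinate is linear in λ; the λ² term in each signed area is a multiple of (Z−A)×(Z−A) = 0, so 2·[GAZ] and 2·[WGA] are each linear in λ. Evaluating at λ=0 and λ=1:
  2·[GAZ] = -1/3,   2·[WGA] = -1/3·λ
So [GAZ]:[WGA] = (-1/3) / (-1/3·λ). Setting this equal to -3:
  -1/3 = -3·(-1/3·λ)  ⇒  λ = -1/3
Then r = λ/(1−λ) = (-1/3)/(4/3) = -1/4. Check: with r = -1/4, W = (1/9, 4/9) and [GAZ]:[WGA] = -3 as required.

r = -1/4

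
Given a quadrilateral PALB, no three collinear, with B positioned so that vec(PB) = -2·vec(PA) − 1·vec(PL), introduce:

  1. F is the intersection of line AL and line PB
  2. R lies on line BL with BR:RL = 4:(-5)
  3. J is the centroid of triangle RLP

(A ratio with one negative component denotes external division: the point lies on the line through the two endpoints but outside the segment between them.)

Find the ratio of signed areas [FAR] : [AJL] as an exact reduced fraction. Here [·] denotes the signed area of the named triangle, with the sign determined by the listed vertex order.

Assign P = (0, 0), A = (1, 0), L = (0, 1), B = (-2, -1) — the answer is frame-independent, so this choice is without loss of generality.
1. F is the intersection of line AL and line PB ⇒ F = (2/3, 1/3)
2. R lies on line BL with BR:RL = 4:(-5) ⇒ R = (-10, -9)
3. J is the centroid of triangle RLP ⇒ J = (-10/3, -8/3)
2·[FAR] = -20/3, 2·[AJL] = -7
[FAR]:[AJL] = -20/3:-7 = 20/21

[FAR]:[AJL] = 20/21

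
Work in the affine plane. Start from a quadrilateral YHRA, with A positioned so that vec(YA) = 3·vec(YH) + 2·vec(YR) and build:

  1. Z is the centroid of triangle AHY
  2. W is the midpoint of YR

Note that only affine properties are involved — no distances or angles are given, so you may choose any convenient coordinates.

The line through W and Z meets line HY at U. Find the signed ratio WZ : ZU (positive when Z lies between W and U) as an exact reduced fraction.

WZ:ZU = -1/4

Work in coordinates with Y = (0, 0), H = (1, 0), R = (0, 1), A = (3, 2).
1. Z is the centroid of triangle AHY ⇒ Z = (4/3, 2/3)
2. W is the midpoint of YR ⇒ W = (0, 1/2)
line WZ meets HY at U = (-4, 0)
Z = W + t·(U−W) with t = -1/3, so WZ:ZU = -1/3:4/3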